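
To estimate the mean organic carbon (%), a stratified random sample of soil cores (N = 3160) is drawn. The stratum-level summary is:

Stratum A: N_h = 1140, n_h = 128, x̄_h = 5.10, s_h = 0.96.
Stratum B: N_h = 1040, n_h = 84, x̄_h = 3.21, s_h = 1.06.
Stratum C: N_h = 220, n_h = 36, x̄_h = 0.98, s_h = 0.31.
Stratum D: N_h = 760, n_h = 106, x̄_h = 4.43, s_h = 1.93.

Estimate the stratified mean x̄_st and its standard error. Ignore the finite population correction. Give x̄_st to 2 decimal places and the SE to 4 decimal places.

x̄_st ≈ 4.03, SE ≈ 0.0666

x̄_st = Σ W_h x̄_h = (1140·5.10 + 1040·3.21 + 220·0.98 + 760·4.43)/3160 = 4.03000
V̂(x̄_st) = Σ W_h² s_h²/n_h, with W_h = N_h/N and N = 3160:
  stratum A: (1140/3160)²·0.96²/128 = 0.000937061
  stratum B: (1040/3160)²·1.06²/84 = 0.00144886
  stratum C: (220/3160)²·0.31²/36 = 1.29387e-05
  stratum D: (760/3160)²·1.93²/106 = 0.00203265
V̂(x̄_st) = 0.0044315
SE(x̄_st) = √0.0044315 = 0.0665695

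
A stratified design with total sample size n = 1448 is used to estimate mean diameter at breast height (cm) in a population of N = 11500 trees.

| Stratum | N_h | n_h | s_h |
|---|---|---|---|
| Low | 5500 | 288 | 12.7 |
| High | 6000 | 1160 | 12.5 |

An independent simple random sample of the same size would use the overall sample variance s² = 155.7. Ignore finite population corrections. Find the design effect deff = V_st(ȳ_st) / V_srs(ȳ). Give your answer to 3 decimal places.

V̂(ȳ_st) = Σ W_h² s_h²/n_h, with W_h = N_h/N and N = 11500:
  stratum Low: (5500/11500)²·12.7²/288 = 0.128099
  stratum High: (6000/11500)²·12.5²/1160 = 0.0366664
V_st = 0.164765
V_srs = s²/n = 155.7/1448 = 0.107528
deff = V_st / V_srs = 0.164765/0.107528 = 1.5323

deff ≈ 1.532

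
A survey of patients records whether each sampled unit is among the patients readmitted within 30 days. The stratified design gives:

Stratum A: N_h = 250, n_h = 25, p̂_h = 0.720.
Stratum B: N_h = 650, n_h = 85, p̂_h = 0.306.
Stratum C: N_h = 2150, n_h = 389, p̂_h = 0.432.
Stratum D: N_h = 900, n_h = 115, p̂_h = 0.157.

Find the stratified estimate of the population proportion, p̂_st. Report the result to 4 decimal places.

p̂_st ≈ 0.3668

N = 3950; stratum weights W_h = N_h/N.
p̂_st = Σ W_h p̂_h = (250·0.720 + 650·0.306 + 2150·0.432 + 900·0.157)/3950 = 0.36684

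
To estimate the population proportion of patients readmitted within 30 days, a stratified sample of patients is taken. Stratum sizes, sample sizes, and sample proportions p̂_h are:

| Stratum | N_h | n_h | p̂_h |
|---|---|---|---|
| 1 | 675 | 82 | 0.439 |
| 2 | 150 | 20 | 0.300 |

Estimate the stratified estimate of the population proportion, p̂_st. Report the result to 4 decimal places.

p̂_st ≈ 0.4137

N = 825; stratum weights W_h = N_h/N.
p̂_st = Σ W_h p̂_h = (675·0.439 + 150·0.300)/825 = 0.41373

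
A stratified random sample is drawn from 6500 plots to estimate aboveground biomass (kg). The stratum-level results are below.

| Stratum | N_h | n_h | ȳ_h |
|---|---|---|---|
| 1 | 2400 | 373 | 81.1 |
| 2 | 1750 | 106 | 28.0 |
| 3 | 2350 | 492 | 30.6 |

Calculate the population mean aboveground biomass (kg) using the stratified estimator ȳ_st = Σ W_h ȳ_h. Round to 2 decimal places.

ȳ_st ≈ 48.55

N = Σ N_h = 6500. Stratum weights W_h = N_h/N.
ȳ_st = (2400·81.1 + 1750·28.0 + 2350·30.6) / 6500 = 48.5462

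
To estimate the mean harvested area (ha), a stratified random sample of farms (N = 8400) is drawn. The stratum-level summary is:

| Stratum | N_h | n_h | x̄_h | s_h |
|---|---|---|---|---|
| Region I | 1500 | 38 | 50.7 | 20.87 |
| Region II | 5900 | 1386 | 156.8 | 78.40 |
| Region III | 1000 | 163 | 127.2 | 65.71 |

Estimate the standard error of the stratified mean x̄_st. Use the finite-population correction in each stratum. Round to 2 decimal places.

V̂(x̄_st) = Σ W_h² (1 − n_h/N_h) s_h²/n_h, with W_h = N_h/N and N = 8400:
  stratum Region I: (1500/8400)²·(1 − 38/1500)·20.87²/38 = 0.356239
  stratum Region II: (5900/8400)²·(1 − 1386/5900)·78.40²/1386 = 1.67388
  stratum Region III: (1000/8400)²·(1 − 163/1000)·65.71²/163 = 0.314226
V̂(x̄_st) = 2.34434
SE(x̄_st) = √2.34434 = 1.53112

SE(x̄_st) ≈ 1.53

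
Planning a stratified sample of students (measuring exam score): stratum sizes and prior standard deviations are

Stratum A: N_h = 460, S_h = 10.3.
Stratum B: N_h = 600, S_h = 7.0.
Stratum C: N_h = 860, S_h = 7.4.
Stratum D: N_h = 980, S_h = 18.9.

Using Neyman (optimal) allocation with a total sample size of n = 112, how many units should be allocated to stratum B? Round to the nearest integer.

14

Neyman allocation: n_h = n · N_h S_h / Σ N_i S_i, with n = 112.
  stratum A: N_h·S_h = 460·10.3 = 4738.00
  stratum B: N_h·S_h = 600·7.0 = 4200.00
  stratum C: N_h·S_h = 860·7.4 = 6364.00
  stratum D: N_h·S_h = 980·18.9 = 18522.00
Σ N_h S_h = 33824.00
n for stratum B = 112·4200.00/33824.00 = 13.907 → 14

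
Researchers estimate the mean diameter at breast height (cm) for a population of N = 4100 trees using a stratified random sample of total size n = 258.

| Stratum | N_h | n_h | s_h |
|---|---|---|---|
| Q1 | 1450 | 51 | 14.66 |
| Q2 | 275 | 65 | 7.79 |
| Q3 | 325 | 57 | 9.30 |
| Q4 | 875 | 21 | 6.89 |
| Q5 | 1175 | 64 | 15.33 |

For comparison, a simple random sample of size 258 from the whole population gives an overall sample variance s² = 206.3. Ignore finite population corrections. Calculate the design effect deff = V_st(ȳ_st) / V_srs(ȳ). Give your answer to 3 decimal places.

V̂(ȳ_st) = Σ W_h² s_h²/n_h, with W_h = N_h/N and N = 4100:
  stratum Q1: (1450/4100)²·14.66²/51 = 0.527067
  stratum Q2: (275/4100)²·7.79²/65 = 0.0042001
  stratum Q3: (325/4100)²·9.30²/57 = 0.00953433
  stratum Q4: (875/4100)²·6.89²/21 = 0.10296
  stratum Q5: (1175/4100)²·15.33²/64 = 0.301587
V_st = 0.945348
V_srs = s²/n = 206.3/258 = 0.799612
deff = V_st / V_srs = 0.945348/0.799612 = 1.1823

deff ≈ 1.182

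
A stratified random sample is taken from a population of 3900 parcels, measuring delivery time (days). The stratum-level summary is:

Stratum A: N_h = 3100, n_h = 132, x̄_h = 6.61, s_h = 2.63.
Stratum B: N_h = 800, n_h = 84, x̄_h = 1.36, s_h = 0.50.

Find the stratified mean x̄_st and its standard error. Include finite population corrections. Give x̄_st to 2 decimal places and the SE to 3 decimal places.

x̄_st ≈ 5.53, SE ≈ 0.178

x̄_st = Σ W_h x̄_h = (3100·6.61 + 800·1.36)/3900 = 5.53308
V̂(x̄_st) = Σ W_h² (1 − n_h/N_h) s_h²/n_h, with W_h = N_h/N and N = 3900:
  stratum A: (3100/3900)²·(1 − 132/3100)·2.63²/132 = 0.0316982
  stratum B: (800/3900)²·(1 − 84/800)·0.50²/84 = 0.000112082
V̂(x̄_st) = 0.0318102
SE(x̄_st) = √0.0318102 = 0.178354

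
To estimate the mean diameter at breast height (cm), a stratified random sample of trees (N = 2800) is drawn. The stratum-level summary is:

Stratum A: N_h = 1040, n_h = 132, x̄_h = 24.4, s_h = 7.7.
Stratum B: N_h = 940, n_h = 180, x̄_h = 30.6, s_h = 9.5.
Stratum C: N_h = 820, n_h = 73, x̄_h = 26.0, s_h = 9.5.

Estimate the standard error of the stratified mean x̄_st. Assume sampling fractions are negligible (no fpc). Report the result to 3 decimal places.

V̂(x̄_st) = Σ W_h² s_h²/n_h, with W_h = N_h/N and N = 2800:
  stratum A: (1040/2800)²·7.7²/132 = 0.0619667
  stratum B: (940/2800)²·9.5²/180 = 0.0565086
  stratum C: (820/2800)²·9.5²/73 = 0.106032
V̂(x̄_st) = 0.224507
SE(x̄_st) = √0.224507 = 0.473822

SE(x̄_st) ≈ 0.474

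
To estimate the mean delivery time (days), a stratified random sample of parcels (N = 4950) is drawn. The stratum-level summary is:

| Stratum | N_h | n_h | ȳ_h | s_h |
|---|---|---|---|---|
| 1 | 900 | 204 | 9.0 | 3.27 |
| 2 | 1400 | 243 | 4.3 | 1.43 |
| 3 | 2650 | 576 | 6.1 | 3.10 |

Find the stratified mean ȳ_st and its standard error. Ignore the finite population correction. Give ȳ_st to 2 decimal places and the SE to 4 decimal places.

ȳ_st ≈ 6.12, SE ≈ 0.0848

ȳ_st = Σ W_h ȳ_h = (900·9.0 + 1400·4.3 + 2650·6.1)/4950 = 6.11818
V̂(ȳ_st) = Σ W_h² s_h²/n_h, with W_h = N_h/N and N = 4950:
  stratum 1: (900/4950)²·3.27²/204 = 0.00173277
  stratum 2: (1400/4950)²·1.43²/243 = 0.000673149
  stratum 3: (2650/4950)²·3.10²/576 = 0.0047817
V̂(ȳ_st) = 0.00718761
SE(ȳ_st) = √0.00718761 = 0.0847798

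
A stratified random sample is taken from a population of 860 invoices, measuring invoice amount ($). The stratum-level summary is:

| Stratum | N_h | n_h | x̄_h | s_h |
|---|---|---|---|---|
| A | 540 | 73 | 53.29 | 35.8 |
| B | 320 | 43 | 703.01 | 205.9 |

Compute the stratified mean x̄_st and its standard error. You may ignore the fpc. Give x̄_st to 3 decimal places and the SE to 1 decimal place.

x̄_st = Σ W_h x̄_h = (540·53.29 + 320·703.01)/860 = 295.04628
V̂(x̄_st) = Σ W_h² s_h²/n_h, with W_h = N_h/N and N = 860:
  stratum A: (540/860)²·35.8²/73 = 6.92204
  stratum B: (320/860)²·205.9²/43 = 136.505
V̂(x̄_st) = 143.427
SE(x̄_st) = √143.427 = 11.9761

x̄_st ≈ 295.046, SE ≈ 12.0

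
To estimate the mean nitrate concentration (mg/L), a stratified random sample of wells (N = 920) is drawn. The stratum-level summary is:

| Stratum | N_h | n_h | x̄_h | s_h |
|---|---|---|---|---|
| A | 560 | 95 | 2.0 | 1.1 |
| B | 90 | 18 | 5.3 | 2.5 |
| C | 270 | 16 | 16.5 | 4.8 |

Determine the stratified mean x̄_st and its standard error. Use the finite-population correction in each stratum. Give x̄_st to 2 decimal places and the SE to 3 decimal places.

x̄_st = Σ W_h x̄_h = (560·2.0 + 90·5.3 + 270·16.5)/920 = 6.57826
V̂(x̄_st) = Σ W_h² (1 − n_h/N_h) s_h²/n_h, with W_h = N_h/N and N = 920:
  stratum A: (560/920)²·(1 − 95/560)·1.1²/95 = 0.00391857
  stratum B: (90/920)²·(1 − 18/90)·2.5²/18 = 0.00265832
  stratum C: (270/920)²·(1 − 16/270)·4.8²/16 = 0.116677
V̂(x̄_st) = 0.123254
SE(x̄_st) = √0.123254 = 0.351075

x̄_st ≈ 6.58, SE ≈ 0.351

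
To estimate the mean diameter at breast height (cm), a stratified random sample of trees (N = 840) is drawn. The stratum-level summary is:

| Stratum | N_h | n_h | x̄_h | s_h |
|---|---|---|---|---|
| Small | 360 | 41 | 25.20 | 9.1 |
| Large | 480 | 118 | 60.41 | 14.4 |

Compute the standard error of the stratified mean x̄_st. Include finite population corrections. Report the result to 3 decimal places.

V̂(x̄_st) = Σ W_h² (1 − n_h/N_h) s_h²/n_h, with W_h = N_h/N and N = 840:
  stratum Small: (360/840)²·(1 − 41/360)·9.1²/41 = 0.328726
  stratum Large: (480/840)²·(1 − 118/480)·14.4²/118 = 0.432747
V̂(x̄_st) = 0.761473
SE(x̄_st) = √0.761473 = 0.872624

SE(x̄_st) ≈ 0.873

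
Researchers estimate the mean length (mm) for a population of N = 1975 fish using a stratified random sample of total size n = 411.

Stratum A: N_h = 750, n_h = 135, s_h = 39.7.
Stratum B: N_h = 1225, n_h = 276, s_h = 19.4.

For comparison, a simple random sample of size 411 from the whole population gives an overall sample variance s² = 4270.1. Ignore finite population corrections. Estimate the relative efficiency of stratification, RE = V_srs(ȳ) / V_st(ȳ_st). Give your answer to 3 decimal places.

V̂(ȳ_st) = Σ W_h² s_h²/n_h, with W_h = N_h/N and N = 1975:
  stratum A: (750/1975)²·39.7²/135 = 1.68359
  stratum B: (1225/1975)²·19.4²/276 = 0.524605
V_st = 2.20819
V_srs = s²/n = 4270.1/411 = 10.3895
Relative efficiency = V_srs / V_st = 10.3895/2.20819 = 4.7050

RE ≈ 4.705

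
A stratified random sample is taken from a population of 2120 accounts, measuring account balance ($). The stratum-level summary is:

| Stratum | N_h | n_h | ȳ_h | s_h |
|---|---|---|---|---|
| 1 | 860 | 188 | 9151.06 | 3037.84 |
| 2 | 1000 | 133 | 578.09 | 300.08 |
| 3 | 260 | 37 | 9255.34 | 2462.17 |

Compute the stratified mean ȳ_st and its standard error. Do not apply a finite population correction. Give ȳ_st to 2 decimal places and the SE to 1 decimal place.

ȳ_st = Σ W_h ȳ_h = (860·9151.06 + 1000·578.09 + 260·9255.34)/2120 = 5119.99528
V̂(ȳ_st) = Σ W_h² s_h²/n_h, with W_h = N_h/N and N = 2120:
  stratum 1: (860/2120)²·3037.84²/188 = 8077.87
  stratum 2: (1000/2120)²·300.08²/133 = 150.644
  stratum 3: (260/2120)²·2462.17²/37 = 2464.39
V̂(ȳ_st) = 10692.9
SE(ȳ_st) = √10692.9 = 103.407

ȳ_st ≈ 5120.00, SE ≈ 103.4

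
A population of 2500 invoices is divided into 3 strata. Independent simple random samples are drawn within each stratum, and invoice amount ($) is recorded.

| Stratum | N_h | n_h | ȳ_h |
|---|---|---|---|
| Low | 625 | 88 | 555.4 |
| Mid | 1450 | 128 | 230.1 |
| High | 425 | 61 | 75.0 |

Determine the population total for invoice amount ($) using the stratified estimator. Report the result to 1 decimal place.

τ̂_st ≈ 712645.0

τ̂_st = Σ N_h ȳ_h = 625·555.4 + 1450·230.1 + 425·75.0 = 712645.0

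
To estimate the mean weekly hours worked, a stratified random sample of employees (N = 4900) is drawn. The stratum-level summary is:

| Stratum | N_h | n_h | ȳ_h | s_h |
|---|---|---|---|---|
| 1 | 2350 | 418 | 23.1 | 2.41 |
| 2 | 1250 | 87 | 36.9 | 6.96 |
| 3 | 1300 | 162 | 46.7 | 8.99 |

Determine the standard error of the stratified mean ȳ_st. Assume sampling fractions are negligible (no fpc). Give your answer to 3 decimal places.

V̂(ȳ_st) = Σ W_h² s_h²/n_h, with W_h = N_h/N and N = 4900:
  stratum 1: (2350/4900)²·2.41²/418 = 0.00319596
  stratum 2: (1250/4900)²·6.96²/87 = 0.0362349
  stratum 3: (1300/4900)²·8.99²/162 = 0.0351155
V̂(ȳ_st) = 0.0745464
SE(ȳ_st) = √0.0745464 = 0.273032

SE(ȳ_st) ≈ 0.273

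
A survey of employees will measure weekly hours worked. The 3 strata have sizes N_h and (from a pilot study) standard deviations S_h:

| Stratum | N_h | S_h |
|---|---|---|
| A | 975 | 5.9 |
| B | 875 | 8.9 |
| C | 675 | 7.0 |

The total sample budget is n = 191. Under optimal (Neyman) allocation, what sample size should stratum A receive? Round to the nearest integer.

60

Neyman allocation: n_h = n · N_h S_h / Σ N_i S_i, with n = 191.
  stratum A: N_h·S_h = 975·5.9 = 5752.50
  stratum B: N_h·S_h = 875·8.9 = 7787.50
  stratum C: N_h·S_h = 675·7.0 = 4725.00
Σ N_h S_h = 18265.00
n for stratum A = 191·5752.50/18265.00 = 60.155 → 60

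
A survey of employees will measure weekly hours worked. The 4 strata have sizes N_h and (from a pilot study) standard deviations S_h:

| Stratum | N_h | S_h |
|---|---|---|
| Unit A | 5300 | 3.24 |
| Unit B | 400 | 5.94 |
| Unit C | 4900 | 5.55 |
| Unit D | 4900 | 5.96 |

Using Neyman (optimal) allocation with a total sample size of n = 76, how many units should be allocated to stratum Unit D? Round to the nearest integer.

29

Neyman allocation: n_h = n · N_h S_h / Σ N_i S_i, with n = 76.
  stratum Unit A: N_h·S_h = 5300·3.24 = 17172.00
  stratum Unit B: N_h·S_h = 400·5.94 = 2376.00
  stratum Unit C: N_h·S_h = 4900·5.55 = 27195.00
  stratum Unit D: N_h·S_h = 4900·5.96 = 29204.00
Σ N_h S_h = 75947.00
n for stratum Unit D = 76·29204.00/75947.00 = 29.224 → 29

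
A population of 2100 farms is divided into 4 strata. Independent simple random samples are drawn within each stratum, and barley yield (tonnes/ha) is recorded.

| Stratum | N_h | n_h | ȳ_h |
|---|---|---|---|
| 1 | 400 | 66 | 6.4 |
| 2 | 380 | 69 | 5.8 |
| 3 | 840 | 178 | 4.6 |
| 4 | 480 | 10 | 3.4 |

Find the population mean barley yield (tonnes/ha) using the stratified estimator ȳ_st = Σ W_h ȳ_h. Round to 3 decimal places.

N = Σ N_h = 2100. Stratum weights W_h = N_h/N.
ȳ_st = (400·6.4 + 380·5.8 + 840·4.6 + 480·3.4) / 2100 = 4.88571

ȳ_st ≈ 4.886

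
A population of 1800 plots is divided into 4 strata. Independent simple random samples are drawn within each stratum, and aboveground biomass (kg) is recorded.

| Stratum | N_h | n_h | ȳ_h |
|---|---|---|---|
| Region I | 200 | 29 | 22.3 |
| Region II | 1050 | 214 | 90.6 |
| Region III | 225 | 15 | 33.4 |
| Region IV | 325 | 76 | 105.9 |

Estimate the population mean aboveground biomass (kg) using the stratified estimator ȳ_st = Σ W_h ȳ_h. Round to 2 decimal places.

ȳ_st ≈ 78.62

N = Σ N_h = 1800. Stratum weights W_h = N_h/N.
ȳ_st = (200·22.3 + 1050·90.6 + 225·33.4 + 325·105.9) / 1800 = 78.6236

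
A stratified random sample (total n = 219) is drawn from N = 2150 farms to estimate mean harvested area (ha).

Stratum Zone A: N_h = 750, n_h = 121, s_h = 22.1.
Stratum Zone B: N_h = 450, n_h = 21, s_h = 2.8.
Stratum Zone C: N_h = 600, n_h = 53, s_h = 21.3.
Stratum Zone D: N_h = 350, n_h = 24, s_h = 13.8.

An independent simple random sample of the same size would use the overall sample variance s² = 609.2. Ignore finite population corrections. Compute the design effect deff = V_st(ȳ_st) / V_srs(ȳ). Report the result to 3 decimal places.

V̂(ȳ_st) = Σ W_h² s_h²/n_h, with W_h = N_h/N and N = 2150:
  stratum Zone A: (750/2150)²·22.1²/121 = 0.491185
  stratum Zone B: (450/2150)²·2.8²/21 = 0.0163548
  stratum Zone C: (600/2150)²·21.3²/53 = 0.666667
  stratum Zone D: (350/2150)²·13.8²/24 = 0.210284
V_st = 1.38449
V_srs = s²/n = 609.2/219 = 2.78174
deff = V_st / V_srs = 1.38449/2.78174 = 0.4977

deff ≈ 0.498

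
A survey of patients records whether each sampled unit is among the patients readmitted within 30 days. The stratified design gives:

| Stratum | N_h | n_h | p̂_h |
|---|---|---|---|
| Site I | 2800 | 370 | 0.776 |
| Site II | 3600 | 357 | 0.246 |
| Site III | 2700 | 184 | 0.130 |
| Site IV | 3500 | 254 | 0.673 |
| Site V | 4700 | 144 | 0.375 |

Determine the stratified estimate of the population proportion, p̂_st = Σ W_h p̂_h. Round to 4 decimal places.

N = 17300; stratum weights W_h = N_h/N.
p̂_st = Σ W_h p̂_h = (2800·0.776 + 3600·0.246 + 2700·0.130 + 3500·0.673 + 4700·0.375)/17300 = 0.43511

p̂_st ≈ 0.4351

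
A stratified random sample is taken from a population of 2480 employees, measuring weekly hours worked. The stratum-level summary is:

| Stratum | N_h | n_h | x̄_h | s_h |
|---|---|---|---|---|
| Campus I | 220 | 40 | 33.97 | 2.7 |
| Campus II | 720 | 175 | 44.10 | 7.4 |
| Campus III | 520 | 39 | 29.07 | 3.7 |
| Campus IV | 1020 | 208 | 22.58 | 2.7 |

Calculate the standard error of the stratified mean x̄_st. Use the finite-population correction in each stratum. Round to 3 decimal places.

V̂(x̄_st) = Σ W_h² (1 − n_h/N_h) s_h²/n_h, with W_h = N_h/N and N = 2480:
  stratum Campus I: (220/2480)²·(1 − 40/220)·2.7²/40 = 0.00117344
  stratum Campus II: (720/2480)²·(1 − 175/720)·7.4²/175 = 0.0199642
  stratum Campus III: (520/2480)²·(1 − 39/520)·3.7²/39 = 0.0142753
  stratum Campus IV: (1020/2480)²·(1 − 208/1020)·2.7²/208 = 0.00471973
V̂(x̄_st) = 0.0401326
SE(x̄_st) = √0.0401326 = 0.200331

SE(x̄_st) ≈ 0.200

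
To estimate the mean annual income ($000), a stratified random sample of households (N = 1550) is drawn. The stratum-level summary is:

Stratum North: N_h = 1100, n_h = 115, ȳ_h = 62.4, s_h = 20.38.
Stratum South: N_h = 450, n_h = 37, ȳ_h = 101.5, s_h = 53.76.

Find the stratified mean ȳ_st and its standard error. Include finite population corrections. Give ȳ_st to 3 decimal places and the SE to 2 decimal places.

ȳ_st ≈ 73.752, SE ≈ 2.77

ȳ_st = Σ W_h ȳ_h = (1100·62.4 + 450·101.5)/1550 = 73.75161
V̂(ȳ_st) = Σ W_h² (1 − n_h/N_h) s_h²/n_h, with W_h = N_h/N and N = 1550:
  stratum North: (1100/1550)²·(1 − 115/1100)·20.38²/115 = 1.62883
  stratum South: (450/1550)²·(1 − 37/450)·53.76²/37 = 6.04249
V̂(ȳ_st) = 7.67132
SE(ȳ_st) = √7.67132 = 2.76972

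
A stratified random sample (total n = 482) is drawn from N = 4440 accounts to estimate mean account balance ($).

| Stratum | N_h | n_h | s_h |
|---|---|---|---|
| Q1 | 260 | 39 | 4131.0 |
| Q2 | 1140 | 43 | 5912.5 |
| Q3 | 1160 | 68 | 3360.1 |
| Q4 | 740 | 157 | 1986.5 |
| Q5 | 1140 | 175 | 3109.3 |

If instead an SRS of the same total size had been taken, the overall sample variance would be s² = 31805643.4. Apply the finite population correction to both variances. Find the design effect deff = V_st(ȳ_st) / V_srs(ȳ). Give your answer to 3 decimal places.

deff ≈ 1.142

V̂(ȳ_st) = Σ W_h² (1 − n_h/N_h) s_h²/n_h, with W_h = N_h/N and N = 4440:
  stratum Q1: (260/4440)²·(1 − 39/260)·4131.0²/39 = 1275.4
  stratum Q2: (1140/4440)²·(1 − 43/1140)·5912.5²/43 = 51572.6
  stratum Q3: (1160/4440)²·(1 − 68/1160)·3360.1²/68 = 10668.7
  stratum Q4: (740/4440)²·(1 − 157/740)·1986.5²/157 = 550.062
  stratum Q5: (1140/4440)²·(1 − 175/1140)·3109.3²/175 = 3082.86
V_st = 67149.6
V_srs = (1 − 482/4440)·31805643.4/482 = 58823.4
deff = V_st / V_srs = 67149.6/58823.4 = 1.1415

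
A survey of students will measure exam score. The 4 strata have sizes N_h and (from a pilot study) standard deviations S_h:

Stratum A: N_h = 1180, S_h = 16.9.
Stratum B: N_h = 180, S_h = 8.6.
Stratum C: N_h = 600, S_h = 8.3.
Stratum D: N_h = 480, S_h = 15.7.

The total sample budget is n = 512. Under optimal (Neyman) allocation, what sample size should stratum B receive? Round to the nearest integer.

23

Neyman allocation: n_h = n · N_h S_h / Σ N_i S_i, with n = 512.
  stratum A: N_h·S_h = 1180·16.9 = 19942.00
  stratum B: N_h·S_h = 180·8.6 = 1548.00
  stratum C: N_h·S_h = 600·8.3 = 4980.00
  stratum D: N_h·S_h = 480·15.7 = 7536.00
Σ N_h S_h = 34006.00
n for stratum B = 512·1548.00/34006.00 = 23.307 → 23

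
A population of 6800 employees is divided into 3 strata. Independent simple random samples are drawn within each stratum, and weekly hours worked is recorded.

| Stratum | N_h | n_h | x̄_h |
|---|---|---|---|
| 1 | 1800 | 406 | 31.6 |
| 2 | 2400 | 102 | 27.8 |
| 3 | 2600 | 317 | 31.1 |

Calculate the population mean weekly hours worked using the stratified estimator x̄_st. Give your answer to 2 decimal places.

N = Σ N_h = 6800. Stratum weights W_h = N_h/N.
x̄_st = (1800·31.6 + 2400·27.8 + 2600·31.1) / 6800 = 30.0676

x̄_st ≈ 30.07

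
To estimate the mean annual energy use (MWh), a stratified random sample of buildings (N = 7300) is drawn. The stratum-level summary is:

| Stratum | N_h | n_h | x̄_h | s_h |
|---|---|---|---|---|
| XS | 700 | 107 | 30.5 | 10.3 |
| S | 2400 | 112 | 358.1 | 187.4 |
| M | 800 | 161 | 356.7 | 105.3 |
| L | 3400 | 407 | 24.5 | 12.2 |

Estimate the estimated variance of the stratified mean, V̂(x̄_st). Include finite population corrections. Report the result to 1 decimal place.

V̂(x̄_st) ≈ 33.0

V̂(x̄_st) = Σ W_h² (1 − n_h/N_h) s_h²/n_h, with W_h = N_h/N and N = 7300:
  stratum XS: (700/7300)²·(1 − 107/700)·10.3²/107 = 0.00772321
  stratum S: (2400/7300)²·(1 − 112/2400)·187.4²/112 = 32.3104
  stratum M: (800/7300)²·(1 − 161/800)·105.3²/161 = 0.660657
  stratum L: (3400/7300)²·(1 − 407/3400)·12.2²/407 = 0.0698337
V̂(x̄_st) = 33.0486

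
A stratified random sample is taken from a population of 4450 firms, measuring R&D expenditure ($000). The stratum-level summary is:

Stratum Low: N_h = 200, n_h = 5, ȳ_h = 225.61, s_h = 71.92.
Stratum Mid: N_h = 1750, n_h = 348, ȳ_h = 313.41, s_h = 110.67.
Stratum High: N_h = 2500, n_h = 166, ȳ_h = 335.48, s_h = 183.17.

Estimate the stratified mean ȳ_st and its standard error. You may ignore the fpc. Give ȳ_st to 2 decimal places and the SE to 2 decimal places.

ȳ_st = Σ W_h ȳ_h = (200·225.61 + 1750·313.41 + 2500·335.48)/4450 = 321.86281
V̂(ȳ_st) = Σ W_h² s_h²/n_h, with W_h = N_h/N and N = 4450:
  stratum Low: (200/4450)²·71.92²/5 = 2.08963
  stratum Mid: (1750/4450)²·110.67²/348 = 5.44298
  stratum High: (2500/4450)²·183.17²/166 = 63.7912
V̂(ȳ_st) = 71.3238
SE(ȳ_st) = √71.3238 = 8.44534

ȳ_st ≈ 321.86, SE ≈ 8.45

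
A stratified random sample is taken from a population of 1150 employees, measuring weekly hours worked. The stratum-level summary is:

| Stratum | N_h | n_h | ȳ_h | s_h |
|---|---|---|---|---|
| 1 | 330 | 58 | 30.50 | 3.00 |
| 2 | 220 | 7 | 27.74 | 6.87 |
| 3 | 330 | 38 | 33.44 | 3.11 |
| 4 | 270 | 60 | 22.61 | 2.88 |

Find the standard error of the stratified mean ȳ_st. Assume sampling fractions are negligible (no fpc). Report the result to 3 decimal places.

SE(ȳ_st) ≈ 0.537

V̂(ȳ_st) = Σ W_h² s_h²/n_h, with W_h = N_h/N and N = 1150:
  stratum 1: (330/1150)²·3.00²/58 = 0.0127775
  stratum 2: (220/1150)²·6.87²/7 = 0.246755
  stratum 3: (330/1150)²·3.11²/38 = 0.0209589
  stratum 4: (270/1150)²·2.88²/60 = 0.00762019
V̂(ȳ_st) = 0.288111
SE(ȳ_st) = √0.288111 = 0.53676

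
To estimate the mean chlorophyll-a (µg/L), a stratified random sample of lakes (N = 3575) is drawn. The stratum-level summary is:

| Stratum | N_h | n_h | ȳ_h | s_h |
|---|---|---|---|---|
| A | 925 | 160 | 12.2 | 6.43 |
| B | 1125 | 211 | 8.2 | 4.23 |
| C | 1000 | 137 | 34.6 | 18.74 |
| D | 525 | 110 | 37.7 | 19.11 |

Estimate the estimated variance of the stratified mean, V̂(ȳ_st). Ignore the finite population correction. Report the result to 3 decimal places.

V̂(ȳ_st) = Σ W_h² s_h²/n_h, with W_h = N_h/N and N = 3575:
  stratum A: (925/3575)²·6.43²/160 = 0.0172995
  stratum B: (1125/3575)²·4.23²/211 = 0.00839752
  stratum C: (1000/3575)²·18.74²/137 = 0.20057
  stratum D: (525/3575)²·19.11²/110 = 0.0715971
V̂(ȳ_st) = 0.297864

V̂(ȳ_st) ≈ 0.298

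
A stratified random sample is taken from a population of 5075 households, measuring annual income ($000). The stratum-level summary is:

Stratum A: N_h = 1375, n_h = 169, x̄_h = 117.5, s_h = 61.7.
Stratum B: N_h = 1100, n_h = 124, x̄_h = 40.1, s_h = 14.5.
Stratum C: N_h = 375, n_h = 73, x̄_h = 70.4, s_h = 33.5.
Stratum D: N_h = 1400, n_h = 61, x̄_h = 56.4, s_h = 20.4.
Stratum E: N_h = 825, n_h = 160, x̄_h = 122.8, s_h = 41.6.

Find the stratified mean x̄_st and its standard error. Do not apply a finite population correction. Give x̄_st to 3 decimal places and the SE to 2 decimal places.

x̄_st ≈ 81.250, SE ≈ 1.62

x̄_st = Σ W_h x̄_h = (1375·117.5 + 1100·40.1 + 375·70.4 + 1400·56.4 + 825·122.8)/5075 = 81.24975
V̂(x̄_st) = Σ W_h² s_h²/n_h, with W_h = N_h/N and N = 5075:
  stratum A: (1375/5075)²·61.7²/169 = 1.65355
  stratum B: (1100/5075)²·14.5²/124 = 0.0796577
  stratum C: (375/5075)²·33.5²/73 = 0.0839377
  stratum D: (1400/5075)²·20.4²/61 = 0.519176
  stratum E: (825/5075)²·41.6²/160 = 0.285826
V̂(x̄_st) = 2.62215
SE(x̄_st) = √2.62215 = 1.6193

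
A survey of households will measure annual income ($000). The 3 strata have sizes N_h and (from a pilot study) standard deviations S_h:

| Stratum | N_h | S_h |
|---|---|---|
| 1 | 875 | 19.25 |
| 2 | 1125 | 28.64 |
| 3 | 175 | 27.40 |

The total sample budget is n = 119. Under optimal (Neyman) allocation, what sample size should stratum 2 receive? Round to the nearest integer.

71

Neyman allocation: n_h = n · N_h S_h / Σ N_i S_i, with n = 119.
  stratum 1: N_h·S_h = 875·19.25 = 16843.75
  stratum 2: N_h·S_h = 1125·28.64 = 32220.00
  stratum 3: N_h·S_h = 175·27.40 = 4795.00
Σ N_h S_h = 53858.75
n for stratum 2 = 119·32220.00/53858.75 = 71.190 → 71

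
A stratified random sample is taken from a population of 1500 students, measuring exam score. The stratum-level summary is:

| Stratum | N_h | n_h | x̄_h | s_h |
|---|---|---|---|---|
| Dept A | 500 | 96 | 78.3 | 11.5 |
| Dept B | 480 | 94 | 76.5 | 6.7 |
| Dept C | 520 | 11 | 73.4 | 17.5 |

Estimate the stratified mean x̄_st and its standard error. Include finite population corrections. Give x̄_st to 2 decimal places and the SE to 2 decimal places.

x̄_st ≈ 76.03, SE ≈ 1.85

x̄_st = Σ W_h x̄_h = (500·78.3 + 480·76.5 + 520·73.4)/1500 = 76.02533
V̂(x̄_st) = Σ W_h² (1 − n_h/N_h) s_h²/n_h, with W_h = N_h/N and N = 1500:
  stratum Dept A: (500/1500)²·(1 − 96/500)·11.5²/96 = 0.123678
  stratum Dept B: (480/1500)²·(1 − 94/480)·6.7²/94 = 0.0393249
  stratum Dept C: (520/1500)²·(1 − 11/520)·17.5²/11 = 3.27508
V̂(x̄_st) = 3.43808
SE(x̄_st) = √3.43808 = 1.85421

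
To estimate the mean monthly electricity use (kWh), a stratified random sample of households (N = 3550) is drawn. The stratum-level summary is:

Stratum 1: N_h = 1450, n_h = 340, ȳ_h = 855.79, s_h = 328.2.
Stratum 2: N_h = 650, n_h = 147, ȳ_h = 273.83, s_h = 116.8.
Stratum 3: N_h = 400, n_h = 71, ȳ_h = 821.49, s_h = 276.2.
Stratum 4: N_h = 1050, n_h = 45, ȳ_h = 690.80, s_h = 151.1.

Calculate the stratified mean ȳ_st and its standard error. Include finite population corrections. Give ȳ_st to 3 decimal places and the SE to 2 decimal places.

ȳ_st ≈ 696.569, SE ≈ 9.83

ȳ_st = Σ W_h ȳ_h = (1450·855.79 + 650·273.83 + 400·821.49 + 1050·690.80)/3550 = 696.56930
V̂(ȳ_st) = Σ W_h² (1 − n_h/N_h) s_h²/n_h, with W_h = N_h/N and N = 3550:
  stratum 1: (1450/3550)²·(1 − 340/1450)·328.2²/340 = 40.4606
  stratum 2: (650/3550)²·(1 − 147/650)·116.8²/147 = 2.40765
  stratum 3: (400/3550)²·(1 − 71/400)·276.2²/71 = 11.2199
  stratum 4: (1050/3550)²·(1 − 45/1050)·151.1²/45 = 42.483
V̂(ȳ_st) = 96.5711
SE(ȳ_st) = √96.5711 = 9.82706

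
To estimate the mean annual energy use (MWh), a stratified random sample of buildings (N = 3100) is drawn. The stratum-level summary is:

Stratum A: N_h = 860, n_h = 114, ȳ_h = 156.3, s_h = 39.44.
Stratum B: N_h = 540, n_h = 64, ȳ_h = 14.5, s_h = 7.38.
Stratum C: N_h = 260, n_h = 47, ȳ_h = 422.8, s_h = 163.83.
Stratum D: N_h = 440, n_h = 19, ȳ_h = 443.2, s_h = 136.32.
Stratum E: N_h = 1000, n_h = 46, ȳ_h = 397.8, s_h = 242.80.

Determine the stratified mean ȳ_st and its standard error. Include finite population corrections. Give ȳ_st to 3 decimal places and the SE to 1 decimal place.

ȳ_st = Σ W_h ȳ_h = (860·156.3 + 540·14.5 + 260·422.8 + 440·443.2 + 1000·397.8)/3100 = 272.57548
V̂(ȳ_st) = Σ W_h² (1 − n_h/N_h) s_h²/n_h, with W_h = N_h/N and N = 3100:
  stratum A: (860/3100)²·(1 − 114/860)·39.44²/114 = 0.910925
  stratum B: (540/3100)²·(1 − 64/540)·7.38²/64 = 0.022762
  stratum C: (260/3100)²·(1 − 47/260)·163.83²/47 = 3.29093
  stratum D: (440/3100)²·(1 − 19/440)·136.32²/19 = 18.8528
  stratum E: (1000/3100)²·(1 − 46/1000)·242.80²/46 = 127.223
V̂(ȳ_st) = 150.3
SE(ȳ_st) = √150.3 = 12.2597

ȳ_st ≈ 272.575, SE ≈ 12.3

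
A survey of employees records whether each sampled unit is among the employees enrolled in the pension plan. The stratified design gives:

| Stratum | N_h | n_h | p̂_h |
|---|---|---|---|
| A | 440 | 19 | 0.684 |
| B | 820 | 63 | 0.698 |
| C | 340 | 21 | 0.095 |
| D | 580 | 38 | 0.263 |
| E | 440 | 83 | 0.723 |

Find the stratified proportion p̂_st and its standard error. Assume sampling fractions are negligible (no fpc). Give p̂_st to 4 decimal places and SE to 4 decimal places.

N = 2620; stratum weights W_h = N_h/N.
p̂_st = Σ W_h p̂_h = (440·0.684 + 820·0.698 + 340·0.095 + 580·0.263 + 440·0.723)/2620 = 0.52530
V̂(p̂_st) = Σ W_h² p̂_h(1−p̂_h)/(n_h−1):
  stratum A: (440/2620)²·0.684·0.316/18 = 0.000338667
  stratum B: (820/2620)²·0.698·0.302/62 = 0.00033304
  stratum C: (340/2620)²·0.095·0.905/20 = 7.23931e-05
  stratum D: (580/2620)²·0.263·0.737/37 = 0.000256729
  stratum E: (440/2620)²·0.723·0.277/82 = 6.88822e-05
V̂(p̂_st) = 0.00106971; SE = √V̂ = 0.0327064

p̂_st ≈ 0.5253, SE ≈ 0.0327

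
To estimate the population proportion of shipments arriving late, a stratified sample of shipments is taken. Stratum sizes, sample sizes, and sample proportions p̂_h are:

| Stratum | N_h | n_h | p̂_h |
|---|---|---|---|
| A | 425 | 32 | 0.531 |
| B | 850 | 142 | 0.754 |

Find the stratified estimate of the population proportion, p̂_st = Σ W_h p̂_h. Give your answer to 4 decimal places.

N = 1275; stratum weights W_h = N_h/N.
p̂_st = Σ W_h p̂_h = (425·0.531 + 850·0.754)/1275 = 0.67967

p̂_st ≈ 0.6797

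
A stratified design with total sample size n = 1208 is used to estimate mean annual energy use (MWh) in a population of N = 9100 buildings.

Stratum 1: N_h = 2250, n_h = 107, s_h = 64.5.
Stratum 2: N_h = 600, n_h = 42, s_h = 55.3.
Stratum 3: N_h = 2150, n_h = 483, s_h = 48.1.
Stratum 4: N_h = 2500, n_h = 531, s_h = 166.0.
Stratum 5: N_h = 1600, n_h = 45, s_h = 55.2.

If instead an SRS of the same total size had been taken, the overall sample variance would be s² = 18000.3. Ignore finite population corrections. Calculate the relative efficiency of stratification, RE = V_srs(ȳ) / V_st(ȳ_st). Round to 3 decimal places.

RE ≈ 1.661

V̂(ȳ_st) = Σ W_h² s_h²/n_h, with W_h = N_h/N and N = 9100:
  stratum 1: (2250/9100)²·64.5²/107 = 2.37694
  stratum 2: (600/9100)²·55.3²/42 = 0.316534
  stratum 3: (2150/9100)²·48.1²/483 = 0.267385
  stratum 4: (2500/9100)²·166.0²/531 = 3.91669
  stratum 5: (1600/9100)²·55.2²/45 = 2.09326
V_st = 8.9708
V_srs = s²/n = 18000.3/1208 = 14.9009
Relative efficiency = V_srs / V_st = 14.9009/8.9708 = 1.6610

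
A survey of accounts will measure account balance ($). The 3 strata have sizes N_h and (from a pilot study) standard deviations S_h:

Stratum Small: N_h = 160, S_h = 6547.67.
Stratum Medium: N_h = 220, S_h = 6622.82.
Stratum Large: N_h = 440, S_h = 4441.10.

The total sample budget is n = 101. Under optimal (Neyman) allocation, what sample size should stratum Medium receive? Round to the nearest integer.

Neyman allocation: n_h = n · N_h S_h / Σ N_i S_i, with n = 101.
  stratum Small: N_h·S_h = 160·6547.67 = 1047627.20
  stratum Medium: N_h·S_h = 220·6622.82 = 1457020.40
  stratum Large: N_h·S_h = 440·4441.10 = 1954084.00
Σ N_h S_h = 4458731.60
n for stratum Medium = 101·1457020.40/4458731.60 = 33.005 → 33

33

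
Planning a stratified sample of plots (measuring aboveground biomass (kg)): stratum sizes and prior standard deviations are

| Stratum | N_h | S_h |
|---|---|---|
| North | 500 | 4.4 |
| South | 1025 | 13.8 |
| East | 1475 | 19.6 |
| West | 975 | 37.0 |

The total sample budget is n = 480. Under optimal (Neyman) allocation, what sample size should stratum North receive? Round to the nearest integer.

Neyman allocation: n_h = n · N_h S_h / Σ N_i S_i, with n = 480.
  stratum North: N_h·S_h = 500·4.4 = 2200.00
  stratum South: N_h·S_h = 1025·13.8 = 14145.00
  stratum East: N_h·S_h = 1475·19.6 = 28910.00
  stratum West: N_h·S_h = 975·37.0 = 36075.00
Σ N_h S_h = 81330.00
n for stratum North = 480·2200.00/81330.00 = 12.984 → 13

13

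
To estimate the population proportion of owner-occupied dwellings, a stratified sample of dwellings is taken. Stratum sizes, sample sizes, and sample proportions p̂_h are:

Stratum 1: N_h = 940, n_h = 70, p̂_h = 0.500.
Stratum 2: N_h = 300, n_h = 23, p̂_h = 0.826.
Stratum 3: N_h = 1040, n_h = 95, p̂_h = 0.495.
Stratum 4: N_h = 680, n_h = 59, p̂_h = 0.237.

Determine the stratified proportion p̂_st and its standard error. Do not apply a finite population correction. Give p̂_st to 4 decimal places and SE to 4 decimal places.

p̂_st ≈ 0.4709, SE ≈ 0.0304

N = 2960; stratum weights W_h = N_h/N.
p̂_st = Σ W_h p̂_h = (940·0.500 + 300·0.826 + 1040·0.495 + 680·0.237)/2960 = 0.47086
V̂(p̂_st) = Σ W_h² p̂_h(1−p̂_h)/(n_h−1):
  stratum 1: (940/2960)²·0.500·0.500/69 = 0.000365396
  stratum 2: (300/2960)²·0.826·0.174/22 = 6.71067e-05
  stratum 3: (1040/2960)²·0.495·0.505/94 = 0.000328286
  stratum 4: (680/2960)²·0.237·0.763/58 = 0.000164543
V̂(p̂_st) = 0.000925331; SE = √V̂ = 0.0304193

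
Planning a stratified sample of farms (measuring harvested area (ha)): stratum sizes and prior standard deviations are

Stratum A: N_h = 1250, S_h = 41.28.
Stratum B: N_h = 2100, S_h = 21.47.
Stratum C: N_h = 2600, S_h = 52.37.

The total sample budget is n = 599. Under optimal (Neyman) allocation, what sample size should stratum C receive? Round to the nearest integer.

350

Neyman allocation: n_h = n · N_h S_h / Σ N_i S_i, with n = 599.
  stratum A: N_h·S_h = 1250·41.28 = 51600.00
  stratum B: N_h·S_h = 2100·21.47 = 45087.00
  stratum C: N_h·S_h = 2600·52.37 = 136162.00
Σ N_h S_h = 232849.00
n for stratum C = 599·136162.00/232849.00 = 350.274 → 350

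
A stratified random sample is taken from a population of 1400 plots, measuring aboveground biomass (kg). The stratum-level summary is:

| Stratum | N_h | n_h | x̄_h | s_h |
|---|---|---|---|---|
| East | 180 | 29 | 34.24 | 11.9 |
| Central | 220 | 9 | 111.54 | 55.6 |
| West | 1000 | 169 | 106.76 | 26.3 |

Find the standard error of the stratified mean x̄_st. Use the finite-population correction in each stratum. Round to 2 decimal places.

V̂(x̄_st) = Σ W_h² (1 − n_h/N_h) s_h²/n_h, with W_h = N_h/N and N = 1400:
  stratum East: (180/1400)²·(1 − 29/180)·11.9²/29 = 0.0677157
  stratum Central: (220/1400)²·(1 − 9/220)·55.6²/9 = 8.13497
  stratum West: (1000/1400)²·(1 − 169/1000)·26.3²/169 = 1.73528
V̂(x̄_st) = 9.93797
SE(x̄_st) = √9.93797 = 3.15245

SE(x̄_st) ≈ 3.15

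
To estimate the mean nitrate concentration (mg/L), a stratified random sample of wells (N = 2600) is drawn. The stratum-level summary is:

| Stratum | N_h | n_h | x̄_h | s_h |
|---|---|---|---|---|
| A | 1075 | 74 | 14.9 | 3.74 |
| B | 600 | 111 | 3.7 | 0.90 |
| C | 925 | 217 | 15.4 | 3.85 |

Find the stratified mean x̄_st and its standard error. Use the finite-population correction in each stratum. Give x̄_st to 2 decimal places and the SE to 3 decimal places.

x̄_st ≈ 12.49, SE ≈ 0.192

x̄_st = Σ W_h x̄_h = (1075·14.9 + 600·3.7 + 925·15.4)/2600 = 12.49327
V̂(x̄_st) = Σ W_h² (1 − n_h/N_h) s_h²/n_h, with W_h = N_h/N and N = 2600:
  stratum A: (1075/2600)²·(1 − 74/1075)·3.74²/74 = 0.030089
  stratum B: (600/2600)²·(1 − 111/600)·0.90²/111 = 0.00031672
  stratum C: (925/2600)²·(1 − 217/925)·3.85²/217 = 0.00661744
V̂(x̄_st) = 0.0370231
SE(x̄_st) = √0.0370231 = 0.192414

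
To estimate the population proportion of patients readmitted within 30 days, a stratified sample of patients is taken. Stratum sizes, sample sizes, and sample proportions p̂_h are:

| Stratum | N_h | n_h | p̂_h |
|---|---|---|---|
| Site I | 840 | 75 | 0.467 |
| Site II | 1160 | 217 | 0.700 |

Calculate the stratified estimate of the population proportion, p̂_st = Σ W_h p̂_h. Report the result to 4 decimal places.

p̂_st ≈ 0.6021

N = 2000; stratum weights W_h = N_h/N.
p̂_st = Σ W_h p̂_h = (840·0.467 + 1160·0.700)/2000 = 0.60214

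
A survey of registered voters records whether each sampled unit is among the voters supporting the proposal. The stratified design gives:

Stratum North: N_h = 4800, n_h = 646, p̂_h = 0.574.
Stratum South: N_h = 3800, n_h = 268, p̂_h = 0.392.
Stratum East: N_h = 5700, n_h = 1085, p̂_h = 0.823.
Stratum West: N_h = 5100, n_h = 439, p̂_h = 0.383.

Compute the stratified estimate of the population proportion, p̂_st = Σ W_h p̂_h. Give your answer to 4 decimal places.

N = 19400; stratum weights W_h = N_h/N.
p̂_st = Σ W_h p̂_h = (4800·0.574 + 3800·0.392 + 5700·0.823 + 5100·0.383)/19400 = 0.56130

p̂_st ≈ 0.5613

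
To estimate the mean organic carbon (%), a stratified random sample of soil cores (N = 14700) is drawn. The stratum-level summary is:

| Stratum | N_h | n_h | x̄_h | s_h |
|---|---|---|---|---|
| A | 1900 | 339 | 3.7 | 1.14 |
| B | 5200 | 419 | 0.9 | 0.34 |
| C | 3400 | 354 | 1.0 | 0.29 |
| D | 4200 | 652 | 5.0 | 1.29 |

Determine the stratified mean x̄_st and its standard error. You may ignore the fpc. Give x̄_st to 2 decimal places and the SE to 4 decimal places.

x̄_st ≈ 2.46, SE ≈ 0.0179

x̄_st = Σ W_h x̄_h = (1900·3.7 + 5200·0.9 + 3400·1.0 + 4200·5.0)/14700 = 2.45646
V̂(x̄_st) = Σ W_h² s_h²/n_h, with W_h = N_h/N and N = 14700:
  stratum A: (1900/14700)²·1.14²/339 = 6.40446e-05
  stratum B: (5200/14700)²·0.34²/419 = 3.45236e-05
  stratum C: (3400/14700)²·0.29²/354 = 1.27091e-05
  stratum D: (4200/14700)²·1.29²/652 = 0.000208351
V̂(x̄_st) = 0.000319628
SE(x̄_st) = √0.000319628 = 0.0178782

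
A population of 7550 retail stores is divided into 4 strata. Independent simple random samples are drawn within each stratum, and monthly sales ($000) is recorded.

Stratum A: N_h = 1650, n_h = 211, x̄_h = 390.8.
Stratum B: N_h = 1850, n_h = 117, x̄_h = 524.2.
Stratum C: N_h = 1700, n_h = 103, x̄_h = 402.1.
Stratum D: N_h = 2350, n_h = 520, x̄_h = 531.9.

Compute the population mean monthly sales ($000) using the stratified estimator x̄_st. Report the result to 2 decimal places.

N = Σ N_h = 7550. Stratum weights W_h = N_h/N.
x̄_st = (1650·390.8 + 1850·524.2 + 1700·402.1 + 2350·531.9) / 7550 = 469.9503

x̄_st ≈ 469.95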